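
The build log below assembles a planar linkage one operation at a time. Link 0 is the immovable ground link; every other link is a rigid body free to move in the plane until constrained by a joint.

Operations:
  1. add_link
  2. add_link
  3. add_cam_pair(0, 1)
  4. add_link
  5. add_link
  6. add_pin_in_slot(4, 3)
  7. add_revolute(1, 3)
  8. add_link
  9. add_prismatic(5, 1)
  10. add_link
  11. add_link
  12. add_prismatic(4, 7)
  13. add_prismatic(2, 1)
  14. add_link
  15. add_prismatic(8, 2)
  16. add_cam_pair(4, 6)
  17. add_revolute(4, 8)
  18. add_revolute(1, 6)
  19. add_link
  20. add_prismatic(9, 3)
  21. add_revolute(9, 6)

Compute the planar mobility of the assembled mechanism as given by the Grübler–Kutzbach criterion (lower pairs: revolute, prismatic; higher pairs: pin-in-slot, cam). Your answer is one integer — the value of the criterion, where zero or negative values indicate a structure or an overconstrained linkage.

(L,J1,J2)=(1,0,0); link0 fixed
link1: (2,0,0)
link2: (3,0,0)
C 0-1 [J2]: (3,0,1)
link3: (4,0,1)
link4: (5,0,1)
PS 4-3 [J2]: (5,0,2)
R 1-3 [J1]: (5,1,2)
link5: (6,1,2)
P 5-1 [J1]: (6,2,2)
link6: (7,2,2)
link7: (8,2,2)
P 4-7 [J1]: (8,3,2)
P 2-1 [J1]: (8,4,2)
link8: (9,4,2)
P 8-2 [J1]: (9,5,2)
C 4-6 [J2]: (9,5,3)
R 4-8 [J1]: (9,6,3)
R 1-6 [J1]: (9,7,3)
link9: (10,7,3)
P 9-3 [J1]: (10,8,3)
R 9-6 [J1]: (10,9,3)
Grübler: 3·9 − 2·9 − 3 = 6

M = 6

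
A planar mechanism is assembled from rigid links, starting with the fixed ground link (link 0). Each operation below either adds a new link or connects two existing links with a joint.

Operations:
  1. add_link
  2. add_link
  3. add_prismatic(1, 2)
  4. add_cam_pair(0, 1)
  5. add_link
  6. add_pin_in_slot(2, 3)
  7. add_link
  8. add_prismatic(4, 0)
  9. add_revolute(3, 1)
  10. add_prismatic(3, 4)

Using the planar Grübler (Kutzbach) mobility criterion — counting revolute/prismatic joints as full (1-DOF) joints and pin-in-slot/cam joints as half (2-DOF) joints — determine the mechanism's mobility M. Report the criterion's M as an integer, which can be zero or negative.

M = 2

ground; <1,0,0>
#1 <2,0,0>
#2 <3,0,0>
P:1↔2 J1 <3,1,0>
C:0↔1 J2 <3,1,1>
#3 <4,1,1>
PS:2↔3 J2 <4,1,2>
#4 <5,1,2>
P:4↔0 J1 <5,2,2>
R:3↔1 J1 <5,3,2>
P:3↔4 J1 <5,4,2>
3×4 − 2×4 − 1×2 = 2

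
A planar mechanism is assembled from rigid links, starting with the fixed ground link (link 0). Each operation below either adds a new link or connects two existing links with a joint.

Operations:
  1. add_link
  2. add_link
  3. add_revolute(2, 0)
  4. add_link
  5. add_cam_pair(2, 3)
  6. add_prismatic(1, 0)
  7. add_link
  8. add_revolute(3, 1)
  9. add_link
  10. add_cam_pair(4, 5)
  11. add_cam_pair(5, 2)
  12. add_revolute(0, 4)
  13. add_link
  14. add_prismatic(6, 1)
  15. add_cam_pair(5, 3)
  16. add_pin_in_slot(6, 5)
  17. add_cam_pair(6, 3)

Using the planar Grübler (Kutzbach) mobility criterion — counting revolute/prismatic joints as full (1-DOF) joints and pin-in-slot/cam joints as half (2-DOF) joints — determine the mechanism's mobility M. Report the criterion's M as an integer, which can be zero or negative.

M = 2

(L,J1,J2)=(1,0,0); link0 fixed
link1: (2,0,0)
link2: (3,0,0)
R 2-0 [J1]: (3,1,0)
link3: (4,1,0)
C 2-3 [J2]: (4,1,1)
P 1-0 [J1]: (4,2,1)
link4: (5,2,1)
R 3-1 [J1]: (5,3,1)
link5: (6,3,1)
C 4-5 [J2]: (6,3,2)
C 5-2 [J2]: (6,3,3)
R 0-4 [J1]: (6,4,3)
link6: (7,4,3)
P 6-1 [J1]: (7,5,3)
C 5-3 [J2]: (7,5,4)
PS 6-5 [J2]: (7,5,5)
C 6-3 [J2]: (7,5,6)
Grübler: 3·6 − 2·5 − 6 = 2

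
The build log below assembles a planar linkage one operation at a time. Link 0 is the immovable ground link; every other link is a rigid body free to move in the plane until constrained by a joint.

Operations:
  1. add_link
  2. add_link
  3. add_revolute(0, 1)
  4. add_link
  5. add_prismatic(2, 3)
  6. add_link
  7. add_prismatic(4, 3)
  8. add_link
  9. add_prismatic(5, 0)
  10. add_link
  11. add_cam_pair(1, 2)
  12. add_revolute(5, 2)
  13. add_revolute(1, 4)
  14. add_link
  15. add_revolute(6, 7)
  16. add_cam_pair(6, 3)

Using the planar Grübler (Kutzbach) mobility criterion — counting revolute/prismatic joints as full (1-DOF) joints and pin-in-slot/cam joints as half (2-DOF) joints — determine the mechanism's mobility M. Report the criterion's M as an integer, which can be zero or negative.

ground; <1,0,0>
#1 <2,0,0>
#2 <3,0,0>
R:0↔1 J1 <3,1,0>
#3 <4,1,0>
P:2↔3 J1 <4,2,0>
#4 <5,2,0>
P:4↔3 J1 <5,3,0>
#5 <6,3,0>
P:5↔0 J1 <6,4,0>
#6 <7,4,0>
C:1↔2 J2 <7,4,1>
R:5↔2 J1 <7,5,1>
R:1↔4 J1 <7,6,1>
#7 <8,6,1>
R:6↔7 J1 <8,7,1>
C:6↔3 J2 <8,7,2>
3×7 − 2×7 − 1×2 = 5

M = 5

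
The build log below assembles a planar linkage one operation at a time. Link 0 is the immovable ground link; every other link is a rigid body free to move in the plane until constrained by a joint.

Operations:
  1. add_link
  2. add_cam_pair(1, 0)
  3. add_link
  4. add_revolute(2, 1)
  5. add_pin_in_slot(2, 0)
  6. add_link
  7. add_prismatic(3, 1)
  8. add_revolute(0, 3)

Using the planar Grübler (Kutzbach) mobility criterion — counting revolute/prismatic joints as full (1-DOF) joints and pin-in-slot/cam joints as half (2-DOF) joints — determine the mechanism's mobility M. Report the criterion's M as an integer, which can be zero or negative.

link 0 = ground. State L|J1|J2 = 1|0|0
+link1  2|0|0
C(1,0) f=2→J2  2|0|1
+link2  3|0|1
R(2,1) f=1→J1  3|1|1
PS(2,0) f=2→J2  3|1|2
+link3  4|1|2
P(3,1) f=1→J1  4|2|2
R(0,3) f=1→J1  4|3|2
M = 3(4−1)−2·3−2 = 9−6−2 = 1

M = 1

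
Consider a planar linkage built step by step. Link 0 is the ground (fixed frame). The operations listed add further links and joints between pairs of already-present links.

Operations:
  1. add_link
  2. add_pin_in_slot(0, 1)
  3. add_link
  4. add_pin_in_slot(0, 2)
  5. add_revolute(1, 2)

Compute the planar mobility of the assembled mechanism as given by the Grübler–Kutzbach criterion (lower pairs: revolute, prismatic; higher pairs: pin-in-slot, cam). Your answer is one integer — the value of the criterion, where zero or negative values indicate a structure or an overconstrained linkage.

M = 2

[1;0;0] (link 0 is ground)
L+ [2;0;0]
PS(0,1)∈J2 [2;0;1]
L+ [3;0;1]
PS(0,2)∈J2 [3;0;2]
R(1,2)∈J1 [3;1;2]
mobility = 6 − 2 − 2 = 2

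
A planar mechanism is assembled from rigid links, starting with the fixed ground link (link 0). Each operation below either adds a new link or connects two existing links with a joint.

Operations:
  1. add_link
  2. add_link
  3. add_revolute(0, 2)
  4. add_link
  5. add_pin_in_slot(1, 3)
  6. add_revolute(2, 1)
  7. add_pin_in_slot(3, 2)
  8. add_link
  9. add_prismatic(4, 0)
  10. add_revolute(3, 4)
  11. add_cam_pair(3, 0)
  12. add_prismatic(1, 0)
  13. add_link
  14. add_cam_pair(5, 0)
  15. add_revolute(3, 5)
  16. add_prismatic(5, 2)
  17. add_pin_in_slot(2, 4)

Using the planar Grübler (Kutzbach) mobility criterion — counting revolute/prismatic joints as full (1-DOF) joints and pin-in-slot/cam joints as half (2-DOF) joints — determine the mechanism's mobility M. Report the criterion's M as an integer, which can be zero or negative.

[1;0;0] (link 0 is ground)
L+ [2;0;0]
L+ [3;0;0]
R(0,2)∈J1 [3;1;0]
L+ [4;1;0]
PS(1,3)∈J2 [4;1;1]
R(2,1)∈J1 [4;2;1]
PS(3,2)∈J2 [4;2;2]
L+ [5;2;2]
P(4,0)∈J1 [5;3;2]
R(3,4)∈J1 [5;4;2]
C(3,0)∈J2 [5;4;3]
P(1,0)∈J1 [5;5;3]
L+ [6;5;3]
C(5,0)∈J2 [6;5;4]
R(3,5)∈J1 [6;6;4]
P(5,2)∈J1 [6;7;4]
PS(2,4)∈J2 [6;7;5]
mobility = 15 − 14 − 5 = -4

M = -4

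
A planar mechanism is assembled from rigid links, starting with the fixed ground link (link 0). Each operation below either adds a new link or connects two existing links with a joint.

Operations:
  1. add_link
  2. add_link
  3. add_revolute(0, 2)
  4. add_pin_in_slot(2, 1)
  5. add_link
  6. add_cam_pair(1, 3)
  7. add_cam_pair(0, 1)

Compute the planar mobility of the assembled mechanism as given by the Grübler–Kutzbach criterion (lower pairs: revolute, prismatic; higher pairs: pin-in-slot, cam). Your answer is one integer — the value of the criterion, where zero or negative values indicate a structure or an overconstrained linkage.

M = 4

(L,J1,J2)=(1,0,0); link0 fixed
link1: (2,0,0)
link2: (3,0,0)
R 0-2 [J1]: (3,1,0)
PS 2-1 [J2]: (3,1,1)
link3: (4,1,1)
C 1-3 [J2]: (4,1,2)
C 0-1 [J2]: (4,1,3)
Grübler: 3·3 − 2·1 − 3 = 4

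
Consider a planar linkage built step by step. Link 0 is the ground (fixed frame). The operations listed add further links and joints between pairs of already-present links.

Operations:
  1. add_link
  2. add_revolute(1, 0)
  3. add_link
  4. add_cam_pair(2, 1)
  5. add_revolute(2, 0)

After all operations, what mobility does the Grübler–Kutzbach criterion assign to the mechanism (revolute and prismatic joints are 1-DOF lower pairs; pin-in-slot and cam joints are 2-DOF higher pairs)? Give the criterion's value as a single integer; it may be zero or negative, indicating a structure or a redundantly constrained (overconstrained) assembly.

M = 1

link 0 = ground. State L|J1|J2 = 1|0|0
+link1  2|0|0
R(1,0) f=1→J1  2|1|0
+link2  3|1|0
C(2,1) f=2→J2  3|1|1
R(2,0) f=1→J1  3|2|1
M = 3(3−1)−2·2−1 = 6−4−1 = 1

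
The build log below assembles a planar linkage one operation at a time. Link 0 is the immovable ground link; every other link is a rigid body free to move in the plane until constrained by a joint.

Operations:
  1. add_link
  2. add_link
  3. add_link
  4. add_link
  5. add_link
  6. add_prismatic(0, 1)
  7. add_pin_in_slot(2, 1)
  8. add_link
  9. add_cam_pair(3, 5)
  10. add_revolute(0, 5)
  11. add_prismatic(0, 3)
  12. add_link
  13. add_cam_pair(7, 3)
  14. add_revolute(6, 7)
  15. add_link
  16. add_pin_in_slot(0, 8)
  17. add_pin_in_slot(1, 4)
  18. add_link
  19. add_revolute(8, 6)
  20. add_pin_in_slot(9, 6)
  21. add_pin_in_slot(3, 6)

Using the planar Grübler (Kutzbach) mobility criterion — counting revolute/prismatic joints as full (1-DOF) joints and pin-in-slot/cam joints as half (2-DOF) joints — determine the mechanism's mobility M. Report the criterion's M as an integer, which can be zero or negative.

M = 10

link 0 = ground. State L|J1|J2 = 1|0|0
+link1  2|0|0
+link2  3|0|0
+link3  4|0|0
+link4  5|0|0
+link5  6|0|0
P(0,1) f=1→J1  6|1|0
PS(2,1) f=2→J2  6|1|1
+link6  7|1|1
C(3,5) f=2→J2  7|1|2
R(0,5) f=1→J1  7|2|2
P(0,3) f=1→J1  7|3|2
+link7  8|3|2
C(7,3) f=2→J2  8|3|3
R(6,7) f=1→J1  8|4|3
+link8  9|4|3
PS(0,8) f=2→J2  9|4|4
PS(1,4) f=2→J2  9|4|5
+link9  10|4|5
R(8,6) f=1→J1  10|5|5
PS(9,6) f=2→J2  10|5|6
PS(3,6) f=2→J2  10|5|7
M = 3(10−1)−2·5−7 = 27−10−7 = 10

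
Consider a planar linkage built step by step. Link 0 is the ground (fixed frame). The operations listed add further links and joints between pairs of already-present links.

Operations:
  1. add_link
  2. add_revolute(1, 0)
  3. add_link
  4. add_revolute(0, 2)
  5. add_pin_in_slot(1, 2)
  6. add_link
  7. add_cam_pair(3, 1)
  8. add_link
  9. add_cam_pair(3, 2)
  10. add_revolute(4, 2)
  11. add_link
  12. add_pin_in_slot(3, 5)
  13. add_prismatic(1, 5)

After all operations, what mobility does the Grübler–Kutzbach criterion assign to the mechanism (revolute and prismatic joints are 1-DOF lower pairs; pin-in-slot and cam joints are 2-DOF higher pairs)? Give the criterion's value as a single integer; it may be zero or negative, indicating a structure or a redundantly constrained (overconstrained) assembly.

M = 3

[1;0;0] (link 0 is ground)
L+ [2;0;0]
R(1,0)∈J1 [2;1;0]
L+ [3;1;0]
R(0,2)∈J1 [3;2;0]
PS(1,2)∈J2 [3;2;1]
L+ [4;2;1]
C(3,1)∈J2 [4;2;2]
L+ [5;2;2]
C(3,2)∈J2 [5;2;3]
R(4,2)∈J1 [5;3;3]
L+ [6;3;3]
PS(3,5)∈J2 [6;3;4]
P(1,5)∈J1 [6;4;4]
mobility = 15 − 8 − 4 = 3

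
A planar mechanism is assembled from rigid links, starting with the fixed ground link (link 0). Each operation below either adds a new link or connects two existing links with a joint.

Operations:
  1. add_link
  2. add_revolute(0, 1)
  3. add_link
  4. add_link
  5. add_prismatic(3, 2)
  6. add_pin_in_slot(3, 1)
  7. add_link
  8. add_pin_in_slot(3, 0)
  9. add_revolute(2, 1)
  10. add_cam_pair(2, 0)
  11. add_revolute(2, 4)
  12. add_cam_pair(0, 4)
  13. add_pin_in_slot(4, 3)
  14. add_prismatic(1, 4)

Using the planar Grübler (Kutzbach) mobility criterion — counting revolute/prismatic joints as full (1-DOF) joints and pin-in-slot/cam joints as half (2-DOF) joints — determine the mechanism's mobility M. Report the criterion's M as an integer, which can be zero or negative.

M = -3

(L,J1,J2)=(1,0,0); link0 fixed
link1: (2,0,0)
R 0-1 [J1]: (2,1,0)
link2: (3,1,0)
link3: (4,1,0)
P 3-2 [J1]: (4,2,0)
PS 3-1 [J2]: (4,2,1)
link4: (5,2,1)
PS 3-0 [J2]: (5,2,2)
R 2-1 [J1]: (5,3,2)
C 2-0 [J2]: (5,3,3)
R 2-4 [J1]: (5,4,3)
C 0-4 [J2]: (5,4,4)
PS 4-3 [J2]: (5,4,5)
P 1-4 [J1]: (5,5,5)
Grübler: 3·4 − 2·5 − 5 = -3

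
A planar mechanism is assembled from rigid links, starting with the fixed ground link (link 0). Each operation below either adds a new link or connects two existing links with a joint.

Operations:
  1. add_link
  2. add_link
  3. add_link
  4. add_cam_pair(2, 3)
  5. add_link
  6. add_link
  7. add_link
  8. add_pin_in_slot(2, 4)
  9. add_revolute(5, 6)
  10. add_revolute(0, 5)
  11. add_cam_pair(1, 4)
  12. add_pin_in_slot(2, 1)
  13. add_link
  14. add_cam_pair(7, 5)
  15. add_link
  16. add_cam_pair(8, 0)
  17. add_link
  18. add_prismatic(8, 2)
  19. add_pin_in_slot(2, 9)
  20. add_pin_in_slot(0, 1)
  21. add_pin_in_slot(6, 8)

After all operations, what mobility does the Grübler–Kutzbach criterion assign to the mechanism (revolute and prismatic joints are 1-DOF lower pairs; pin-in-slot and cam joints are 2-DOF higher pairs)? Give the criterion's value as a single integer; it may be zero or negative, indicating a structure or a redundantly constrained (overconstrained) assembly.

(L,J1,J2)=(1,0,0); link0 fixed
link1: (2,0,0)
link2: (3,0,0)
link3: (4,0,0)
C 2-3 [J2]: (4,0,1)
link4: (5,0,1)
link5: (6,0,1)
link6: (7,0,1)
PS 2-4 [J2]: (7,0,2)
R 5-6 [J1]: (7,1,2)
R 0-5 [J1]: (7,2,2)
C 1-4 [J2]: (7,2,3)
PS 2-1 [J2]: (7,2,4)
link7: (8,2,4)
C 7-5 [J2]: (8,2,5)
link8: (9,2,5)
C 8-0 [J2]: (9,2,6)
link9: (10,2,6)
P 8-2 [J1]: (10,3,6)
PS 2-9 [J2]: (10,3,7)
PS 0-1 [J2]: (10,3,8)
PS 6-8 [J2]: (10,3,9)
Grübler: 3·9 − 2·3 − 9 = 12

M = 12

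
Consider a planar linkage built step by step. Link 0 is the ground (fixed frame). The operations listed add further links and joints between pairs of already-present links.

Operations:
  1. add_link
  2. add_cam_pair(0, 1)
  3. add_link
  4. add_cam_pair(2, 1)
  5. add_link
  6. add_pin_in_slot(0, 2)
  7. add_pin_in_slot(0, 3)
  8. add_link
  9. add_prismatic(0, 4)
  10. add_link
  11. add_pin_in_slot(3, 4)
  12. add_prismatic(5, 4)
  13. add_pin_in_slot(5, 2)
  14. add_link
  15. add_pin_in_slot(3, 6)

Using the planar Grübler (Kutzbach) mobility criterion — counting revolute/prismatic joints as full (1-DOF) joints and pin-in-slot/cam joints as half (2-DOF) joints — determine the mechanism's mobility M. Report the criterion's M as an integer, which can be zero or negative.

M = 7

ground; <1,0,0>
#1 <2,0,0>
C:0↔1 J2 <2,0,1>
#2 <3,0,1>
C:2↔1 J2 <3,0,2>
#3 <4,0,2>
PS:0↔2 J2 <4,0,3>
PS:0↔3 J2 <4,0,4>
#4 <5,0,4>
P:0↔4 J1 <5,1,4>
#5 <6,1,4>
PS:3↔4 J2 <6,1,5>
P:5↔4 J1 <6,2,5>
PS:5↔2 J2 <6,2,6>
#6 <7,2,6>
PS:3↔6 J2 <7,2,7>
3×6 − 2×2 − 1×7 = 7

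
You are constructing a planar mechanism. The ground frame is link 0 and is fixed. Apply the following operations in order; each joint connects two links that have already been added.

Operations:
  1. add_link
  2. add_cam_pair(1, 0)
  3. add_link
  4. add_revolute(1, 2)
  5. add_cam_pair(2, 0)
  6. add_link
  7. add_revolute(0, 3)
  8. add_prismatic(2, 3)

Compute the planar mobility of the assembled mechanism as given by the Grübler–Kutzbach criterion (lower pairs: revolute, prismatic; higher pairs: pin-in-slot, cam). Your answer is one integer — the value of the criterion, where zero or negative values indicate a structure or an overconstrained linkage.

M = 1

ground; <1,0,0>
#1 <2,0,0>
C:1↔0 J2 <2,0,1>
#2 <3,0,1>
R:1↔2 J1 <3,1,1>
C:2↔0 J2 <3,1,2>
#3 <4,1,2>
R:0↔3 J1 <4,2,2>
P:2↔3 J1 <4,3,2>
3×3 − 2×3 − 1×2 = 1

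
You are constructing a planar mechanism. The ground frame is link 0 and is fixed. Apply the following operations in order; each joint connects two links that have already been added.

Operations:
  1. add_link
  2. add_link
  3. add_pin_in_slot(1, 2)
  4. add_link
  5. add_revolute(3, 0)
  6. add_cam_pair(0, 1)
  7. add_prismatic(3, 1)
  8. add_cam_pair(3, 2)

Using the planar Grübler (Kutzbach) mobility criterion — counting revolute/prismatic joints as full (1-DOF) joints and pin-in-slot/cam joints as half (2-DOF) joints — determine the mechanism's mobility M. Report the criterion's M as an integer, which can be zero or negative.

(L,J1,J2)=(1,0,0); link0 fixed
link1: (2,0,0)
link2: (3,0,0)
PS 1-2 [J2]: (3,0,1)
link3: (4,0,1)
R 3-0 [J1]: (4,1,1)
C 0-1 [J2]: (4,1,2)
P 3-1 [J1]: (4,2,2)
C 3-2 [J2]: (4,2,3)
Grübler: 3·3 − 2·2 − 3 = 2

M = 2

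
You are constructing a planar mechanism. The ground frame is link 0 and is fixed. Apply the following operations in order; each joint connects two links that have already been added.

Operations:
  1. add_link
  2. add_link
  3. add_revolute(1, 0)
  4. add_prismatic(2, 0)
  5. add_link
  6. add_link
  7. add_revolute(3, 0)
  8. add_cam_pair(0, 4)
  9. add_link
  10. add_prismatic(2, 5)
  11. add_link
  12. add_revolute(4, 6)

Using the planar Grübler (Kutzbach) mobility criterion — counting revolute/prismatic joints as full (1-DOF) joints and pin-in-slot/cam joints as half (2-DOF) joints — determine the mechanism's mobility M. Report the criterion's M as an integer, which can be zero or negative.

M = 7

(L,J1,J2)=(1,0,0); link0 fixed
link1: (2,0,0)
link2: (3,0,0)
R 1-0 [J1]: (3,1,0)
P 2-0 [J1]: (3,2,0)
link3: (4,2,0)
link4: (5,2,0)
R 3-0 [J1]: (5,3,0)
C 0-4 [J2]: (5,3,1)
link5: (6,3,1)
P 2-5 [J1]: (6,4,1)
link6: (7,4,1)
R 4-6 [J1]: (7,5,1)
Grübler: 3·6 − 2·5 − 1 = 7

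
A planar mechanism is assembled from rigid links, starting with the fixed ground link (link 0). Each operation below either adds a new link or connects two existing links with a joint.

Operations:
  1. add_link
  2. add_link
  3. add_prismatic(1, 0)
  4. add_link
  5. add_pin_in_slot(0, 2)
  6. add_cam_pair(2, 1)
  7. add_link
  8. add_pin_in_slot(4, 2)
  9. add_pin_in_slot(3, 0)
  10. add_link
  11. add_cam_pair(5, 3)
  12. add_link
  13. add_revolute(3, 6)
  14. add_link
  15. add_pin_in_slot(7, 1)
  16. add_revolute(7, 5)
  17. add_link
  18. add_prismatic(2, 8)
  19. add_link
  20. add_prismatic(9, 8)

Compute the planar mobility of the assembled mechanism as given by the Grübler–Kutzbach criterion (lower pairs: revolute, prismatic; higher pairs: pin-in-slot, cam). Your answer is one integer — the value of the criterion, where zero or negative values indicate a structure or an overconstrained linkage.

M = 11

link 0 = ground. State L|J1|J2 = 1|0|0
+link1  2|0|0
+link2  3|0|0
P(1,0) f=1→J1  3|1|0
+link3  4|1|0
PS(0,2) f=2→J2  4|1|1
C(2,1) f=2→J2  4|1|2
+link4  5|1|2
PS(4,2) f=2→J2  5|1|3
PS(3,0) f=2→J2  5|1|4
+link5  6|1|4
C(5,3) f=2→J2  6|1|5
+link6  7|1|5
R(3,6) f=1→J1  7|2|5
+link7  8|2|5
PS(7,1) f=2→J2  8|2|6
R(7,5) f=1→J1  8|3|6
+link8  9|3|6
P(2,8) f=1→J1  9|4|6
+link9  10|4|6
P(9,8) f=1→J1  10|5|6
M = 3(10−1)−2·5−6 = 27−10−6 = 11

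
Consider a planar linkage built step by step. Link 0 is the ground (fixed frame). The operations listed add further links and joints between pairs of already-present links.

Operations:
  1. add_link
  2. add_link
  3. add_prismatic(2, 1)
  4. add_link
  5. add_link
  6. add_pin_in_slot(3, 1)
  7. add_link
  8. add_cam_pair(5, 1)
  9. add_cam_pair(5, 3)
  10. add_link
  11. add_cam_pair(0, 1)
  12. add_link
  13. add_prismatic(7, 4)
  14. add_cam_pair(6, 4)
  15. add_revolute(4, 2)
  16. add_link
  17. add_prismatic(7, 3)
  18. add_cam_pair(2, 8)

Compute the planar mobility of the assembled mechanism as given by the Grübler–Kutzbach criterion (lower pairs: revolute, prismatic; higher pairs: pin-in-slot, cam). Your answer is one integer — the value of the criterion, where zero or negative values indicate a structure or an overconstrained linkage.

link 0 = ground. State L|J1|J2 = 1|0|0
+link1  2|0|0
+link2  3|0|0
P(2,1) f=1→J1  3|1|0
+link3  4|1|0
+link4  5|1|0
PS(3,1) f=2→J2  5|1|1
+link5  6|1|1
C(5,1) f=2→J2  6|1|2
C(5,3) f=2→J2  6|1|3
+link6  7|1|3
C(0,1) f=2→J2  7|1|4
+link7  8|1|4
P(7,4) f=1→J1  8|2|4
C(6,4) f=2→J2  8|2|5
R(4,2) f=1→J1  8|3|5
+link8  9|3|5
P(7,3) f=1→J1  9|4|5
C(2,8) f=2→J2  9|4|6
M = 3(9−1)−2·4−6 = 24−8−6 = 10

M = 10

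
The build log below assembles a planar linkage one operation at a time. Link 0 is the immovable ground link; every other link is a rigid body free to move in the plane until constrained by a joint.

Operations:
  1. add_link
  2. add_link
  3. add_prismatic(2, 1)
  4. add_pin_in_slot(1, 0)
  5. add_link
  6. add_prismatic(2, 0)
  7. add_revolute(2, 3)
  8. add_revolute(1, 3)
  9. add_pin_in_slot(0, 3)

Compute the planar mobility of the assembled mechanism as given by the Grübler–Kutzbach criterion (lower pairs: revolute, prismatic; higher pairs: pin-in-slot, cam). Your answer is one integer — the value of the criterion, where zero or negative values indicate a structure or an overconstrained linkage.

L=1 J1=0 J2=0
add link → L=2 J1=0 J2=0
add link → L=3 J1=0 J2=0
P@2,1 dof=1 J1 → L=3 J1=1 J2=0
PS@1,0 dof=2 J2 → L=3 J1=1 J2=1
add link → L=4 J1=1 J2=1
P@2,0 dof=1 J1 → L=4 J1=2 J2=1
R@2,3 dof=1 J1 → L=4 J1=3 J2=1
R@1,3 dof=1 J1 → L=4 J1=4 J2=1
PS@0,3 dof=2 J2 → L=4 J1=4 J2=2
M=3(L−1)−2J1−J2=3·3−2·4−2=-1

M = -1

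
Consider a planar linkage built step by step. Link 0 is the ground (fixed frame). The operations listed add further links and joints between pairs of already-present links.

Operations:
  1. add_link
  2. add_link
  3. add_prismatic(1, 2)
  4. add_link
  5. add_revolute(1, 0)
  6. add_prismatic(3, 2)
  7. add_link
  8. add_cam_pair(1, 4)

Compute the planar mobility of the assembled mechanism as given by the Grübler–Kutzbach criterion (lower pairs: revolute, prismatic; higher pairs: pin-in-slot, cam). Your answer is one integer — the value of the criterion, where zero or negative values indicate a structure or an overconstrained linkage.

M = 5

link 0 = ground. State L|J1|J2 = 1|0|0
+link1  2|0|0
+link2  3|0|0
P(1,2) f=1→J1  3|1|0
+link3  4|1|0
R(1,0) f=1→J1  4|2|0
P(3,2) f=1→J1  4|3|0
+link4  5|3|0
C(1,4) f=2→J2  5|3|1
M = 3(5−1)−2·3−1 = 12−6−1 = 5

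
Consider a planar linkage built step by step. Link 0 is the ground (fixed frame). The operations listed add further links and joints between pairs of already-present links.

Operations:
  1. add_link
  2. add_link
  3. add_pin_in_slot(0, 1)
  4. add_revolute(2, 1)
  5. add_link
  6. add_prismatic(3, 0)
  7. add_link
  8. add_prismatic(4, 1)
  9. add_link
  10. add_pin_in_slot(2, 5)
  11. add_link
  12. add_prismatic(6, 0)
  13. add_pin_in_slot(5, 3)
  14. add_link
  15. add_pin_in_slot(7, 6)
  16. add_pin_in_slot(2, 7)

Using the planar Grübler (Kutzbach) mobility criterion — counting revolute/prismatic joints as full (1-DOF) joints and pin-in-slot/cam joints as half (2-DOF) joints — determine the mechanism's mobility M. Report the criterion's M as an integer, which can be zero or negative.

link 0 = ground. State L|J1|J2 = 1|0|0
+link1  2|0|0
+link2  3|0|0
PS(0,1) f=2→J2  3|0|1
R(2,1) f=1→J1  3|1|1
+link3  4|1|1
P(3,0) f=1→J1  4|2|1
+link4  5|2|1
P(4,1) f=1→J1  5|3|1
+link5  6|3|1
PS(2,5) f=2→J2  6|3|2
+link6  7|3|2
P(6,0) f=1→J1  7|4|2
PS(5,3) f=2→J2  7|4|3
+link7  8|4|3
PS(7,6) f=2→J2  8|4|4
PS(2,7) f=2→J2  8|4|5
M = 3(8−1)−2·4−5 = 21−8−5 = 8

M = 8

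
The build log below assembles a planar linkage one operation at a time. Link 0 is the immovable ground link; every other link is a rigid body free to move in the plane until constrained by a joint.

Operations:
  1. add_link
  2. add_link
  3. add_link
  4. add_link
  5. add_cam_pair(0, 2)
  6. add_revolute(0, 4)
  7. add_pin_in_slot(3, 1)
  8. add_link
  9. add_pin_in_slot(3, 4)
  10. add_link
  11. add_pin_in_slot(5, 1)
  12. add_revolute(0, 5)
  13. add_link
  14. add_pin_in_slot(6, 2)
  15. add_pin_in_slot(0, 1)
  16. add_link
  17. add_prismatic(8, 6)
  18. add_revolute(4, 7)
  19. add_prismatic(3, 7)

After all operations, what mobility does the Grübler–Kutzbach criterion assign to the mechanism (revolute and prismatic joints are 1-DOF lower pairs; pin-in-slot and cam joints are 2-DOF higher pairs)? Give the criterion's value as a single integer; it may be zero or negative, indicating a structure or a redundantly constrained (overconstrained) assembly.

M = 8

L=1 J1=0 J2=0
add link → L=2 J1=0 J2=0
add link → L=3 J1=0 J2=0
add link → L=4 J1=0 J2=0
add link → L=5 J1=0 J2=0
C@0,2 dof=2 J2 → L=5 J1=0 J2=1
R@0,4 dof=1 J1 → L=5 J1=1 J2=1
PS@3,1 dof=2 J2 → L=5 J1=1 J2=2
add link → L=6 J1=1 J2=2
PS@3,4 dof=2 J2 → L=6 J1=1 J2=3
add link → L=7 J1=1 J2=3
PS@5,1 dof=2 J2 → L=7 J1=1 J2=4
R@0,5 dof=1 J1 → L=7 J1=2 J2=4
add link → L=8 J1=2 J2=4
PS@6,2 dof=2 J2 → L=8 J1=2 J2=5
PS@0,1 dof=2 J2 → L=8 J1=2 J2=6
add link → L=9 J1=2 J2=6
P@8,6 dof=1 J1 → L=9 J1=3 J2=6
R@4,7 dof=1 J1 → L=9 J1=4 J2=6
P@3,7 dof=1 J1 → L=9 J1=5 J2=6
M=3(L−1)−2J1−J2=3·8−2·5−6=8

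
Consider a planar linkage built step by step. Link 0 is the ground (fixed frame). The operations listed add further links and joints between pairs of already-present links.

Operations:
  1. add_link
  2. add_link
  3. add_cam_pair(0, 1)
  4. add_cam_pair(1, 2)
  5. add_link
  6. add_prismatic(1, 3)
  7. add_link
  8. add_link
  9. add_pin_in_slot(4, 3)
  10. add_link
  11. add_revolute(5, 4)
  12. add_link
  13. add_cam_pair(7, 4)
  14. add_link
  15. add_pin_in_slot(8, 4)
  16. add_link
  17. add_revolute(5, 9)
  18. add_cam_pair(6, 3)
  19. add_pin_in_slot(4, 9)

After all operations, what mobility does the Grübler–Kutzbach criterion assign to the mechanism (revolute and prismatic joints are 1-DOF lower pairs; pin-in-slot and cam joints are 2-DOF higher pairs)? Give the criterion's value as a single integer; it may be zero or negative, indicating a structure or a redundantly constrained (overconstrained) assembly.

link 0 = ground. State L|J1|J2 = 1|0|0
+link1  2|0|0
+link2  3|0|0
C(0,1) f=2→J2  3|0|1
C(1,2) f=2→J2  3|0|2
+link3  4|0|2
P(1,3) f=1→J1  4|1|2
+link4  5|1|2
+link5  6|1|2
PS(4,3) f=2→J2  6|1|3
+link6  7|1|3
R(5,4) f=1→J1  7|2|3
+link7  8|2|3
C(7,4) f=2→J2  8|2|4
+link8  9|2|4
PS(8,4) f=2→J2  9|2|5
+link9  10|2|5
R(5,9) f=1→J1  10|3|5
C(6,3) f=2→J2  10|3|6
PS(4,9) f=2→J2  10|3|7
M = 3(10−1)−2·3−7 = 27−6−7 = 14

M = 14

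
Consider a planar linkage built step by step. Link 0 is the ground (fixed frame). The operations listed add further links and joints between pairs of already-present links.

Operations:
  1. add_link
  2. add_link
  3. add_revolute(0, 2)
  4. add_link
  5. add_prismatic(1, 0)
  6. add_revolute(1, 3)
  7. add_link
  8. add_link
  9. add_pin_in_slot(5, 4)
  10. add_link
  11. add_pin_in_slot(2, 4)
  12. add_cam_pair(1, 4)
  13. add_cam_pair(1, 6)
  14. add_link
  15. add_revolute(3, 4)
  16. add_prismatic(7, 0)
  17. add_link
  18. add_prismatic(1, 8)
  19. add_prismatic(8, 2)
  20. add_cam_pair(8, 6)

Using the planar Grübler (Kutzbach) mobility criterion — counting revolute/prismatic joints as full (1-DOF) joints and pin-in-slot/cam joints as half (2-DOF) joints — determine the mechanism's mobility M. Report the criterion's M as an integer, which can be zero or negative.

link 0 = ground. State L|J1|J2 = 1|0|0
+link1  2|0|0
+link2  3|0|0
R(0,2) f=1→J1  3|1|0
+link3  4|1|0
P(1,0) f=1→J1  4|2|0
R(1,3) f=1→J1  4|3|0
+link4  5|3|0
+link5  6|3|0
PS(5,4) f=2→J2  6|3|1
+link6  7|3|1
PS(2,4) f=2→J2  7|3|2
C(1,4) f=2→J2  7|3|3
C(1,6) f=2→J2  7|3|4
+link7  8|3|4
R(3,4) f=1→J1  8|4|4
P(7,0) f=1→J1  8|5|4
+link8  9|5|4
P(1,8) f=1→J1  9|6|4
P(8,2) f=1→J1  9|7|4
C(8,6) f=2→J2  9|7|5
M = 3(9−1)−2·7−5 = 24−14−5 = 5

M = 5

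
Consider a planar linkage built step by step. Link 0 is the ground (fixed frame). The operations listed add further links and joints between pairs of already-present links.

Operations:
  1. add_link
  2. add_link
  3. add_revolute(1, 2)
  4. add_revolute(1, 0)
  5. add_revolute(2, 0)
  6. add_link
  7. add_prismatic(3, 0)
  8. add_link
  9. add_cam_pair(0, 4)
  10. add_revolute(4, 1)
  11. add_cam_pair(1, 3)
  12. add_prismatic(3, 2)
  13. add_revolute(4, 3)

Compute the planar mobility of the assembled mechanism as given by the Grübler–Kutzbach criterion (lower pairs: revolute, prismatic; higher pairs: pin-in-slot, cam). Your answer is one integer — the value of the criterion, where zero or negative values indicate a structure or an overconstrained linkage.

M = -4

ground; <1,0,0>
#1 <2,0,0>
#2 <3,0,0>
R:1↔2 J1 <3,1,0>
R:1↔0 J1 <3,2,0>
R:2↔0 J1 <3,3,0>
#3 <4,3,0>
P:3↔0 J1 <4,4,0>
#4 <5,4,0>
C:0↔4 J2 <5,4,1>
R:4↔1 J1 <5,5,1>
C:1↔3 J2 <5,5,2>
P:3↔2 J1 <5,6,2>
R:4↔3 J1 <5,7,2>
3×4 − 2×7 − 1×2 = -4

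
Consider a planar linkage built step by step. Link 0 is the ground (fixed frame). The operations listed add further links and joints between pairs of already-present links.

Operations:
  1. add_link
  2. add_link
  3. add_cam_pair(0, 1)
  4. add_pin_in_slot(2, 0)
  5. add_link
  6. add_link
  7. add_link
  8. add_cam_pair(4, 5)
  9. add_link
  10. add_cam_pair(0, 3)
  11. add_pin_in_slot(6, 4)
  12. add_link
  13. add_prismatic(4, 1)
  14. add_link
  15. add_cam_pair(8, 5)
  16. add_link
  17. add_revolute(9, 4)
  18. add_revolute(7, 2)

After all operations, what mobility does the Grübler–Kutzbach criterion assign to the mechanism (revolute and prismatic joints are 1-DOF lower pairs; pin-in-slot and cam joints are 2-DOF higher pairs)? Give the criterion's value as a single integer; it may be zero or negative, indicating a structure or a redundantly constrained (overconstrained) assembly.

M = 15

[1;0;0] (link 0 is ground)
L+ [2;0;0]
L+ [3;0;0]
C(0,1)∈J2 [3;0;1]
PS(2,0)∈J2 [3;0;2]
L+ [4;0;2]
L+ [5;0;2]
L+ [6;0;2]
C(4,5)∈J2 [6;0;3]
L+ [7;0;3]
C(0,3)∈J2 [7;0;4]
PS(6,4)∈J2 [7;0;5]
L+ [8;0;5]
P(4,1)∈J1 [8;1;5]
L+ [9;1;5]
C(8,5)∈J2 [9;1;6]
L+ [10;1;6]
R(9,4)∈J1 [10;2;6]
R(7,2)∈J1 [10;3;6]
mobility = 27 − 6 − 6 = 15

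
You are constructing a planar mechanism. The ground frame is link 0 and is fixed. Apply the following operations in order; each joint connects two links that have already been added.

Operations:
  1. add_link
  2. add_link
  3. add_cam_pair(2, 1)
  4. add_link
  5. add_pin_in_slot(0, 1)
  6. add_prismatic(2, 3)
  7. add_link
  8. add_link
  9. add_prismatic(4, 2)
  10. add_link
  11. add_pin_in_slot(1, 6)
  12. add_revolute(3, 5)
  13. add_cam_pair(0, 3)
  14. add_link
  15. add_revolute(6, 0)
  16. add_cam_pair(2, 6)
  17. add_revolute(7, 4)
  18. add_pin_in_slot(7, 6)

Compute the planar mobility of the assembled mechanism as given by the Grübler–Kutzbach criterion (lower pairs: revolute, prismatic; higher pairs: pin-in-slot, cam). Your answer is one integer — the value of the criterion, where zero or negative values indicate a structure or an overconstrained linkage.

(L,J1,J2)=(1,0,0); link0 fixed
link1: (2,0,0)
link2: (3,0,0)
C 2-1 [J2]: (3,0,1)
link3: (4,0,1)
PS 0-1 [J2]: (4,0,2)
P 2-3 [J1]: (4,1,2)
link4: (5,1,2)
link5: (6,1,2)
P 4-2 [J1]: (6,2,2)
link6: (7,2,2)
PS 1-6 [J2]: (7,2,3)
R 3-5 [J1]: (7,3,3)
C 0-3 [J2]: (7,3,4)
link7: (8,3,4)
R 6-0 [J1]: (8,4,4)
C 2-6 [J2]: (8,4,5)
R 7-4 [J1]: (8,5,5)
PS 7-6 [J2]: (8,5,6)
Grübler: 3·7 − 2·5 − 6 = 5

M = 5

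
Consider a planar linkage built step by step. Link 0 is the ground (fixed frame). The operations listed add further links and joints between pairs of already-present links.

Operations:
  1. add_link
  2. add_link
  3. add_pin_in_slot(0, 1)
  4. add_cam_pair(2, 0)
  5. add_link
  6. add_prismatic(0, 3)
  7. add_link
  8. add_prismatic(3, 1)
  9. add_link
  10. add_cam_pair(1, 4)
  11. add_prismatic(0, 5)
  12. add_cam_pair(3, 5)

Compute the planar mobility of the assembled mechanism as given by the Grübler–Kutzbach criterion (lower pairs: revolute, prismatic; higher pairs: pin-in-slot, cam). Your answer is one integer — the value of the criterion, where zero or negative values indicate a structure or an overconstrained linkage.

[1;0;0] (link 0 is ground)
L+ [2;0;0]
L+ [3;0;0]
PS(0,1)∈J2 [3;0;1]
C(2,0)∈J2 [3;0;2]
L+ [4;0;2]
P(0,3)∈J1 [4;1;2]
L+ [5;1;2]
P(3,1)∈J1 [5;2;2]
L+ [6;2;2]
C(1,4)∈J2 [6;2;3]
P(0,5)∈J1 [6;3;3]
C(3,5)∈J2 [6;3;4]
mobility = 15 − 6 − 4 = 5

M = 5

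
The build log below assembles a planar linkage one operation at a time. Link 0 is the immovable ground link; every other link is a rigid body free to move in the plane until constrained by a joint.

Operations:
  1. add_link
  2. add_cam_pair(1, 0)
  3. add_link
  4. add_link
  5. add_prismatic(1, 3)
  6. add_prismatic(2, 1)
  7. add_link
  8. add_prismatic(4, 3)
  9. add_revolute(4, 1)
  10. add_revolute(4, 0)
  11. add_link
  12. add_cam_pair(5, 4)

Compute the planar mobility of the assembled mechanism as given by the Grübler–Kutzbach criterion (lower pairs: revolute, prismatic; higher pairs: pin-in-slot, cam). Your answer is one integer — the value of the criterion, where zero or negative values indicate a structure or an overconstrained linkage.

M = 3

ground; <1,0,0>
#1 <2,0,0>
C:1↔0 J2 <2,0,1>
#2 <3,0,1>
#3 <4,0,1>
P:1↔3 J1 <4,1,1>
P:2↔1 J1 <4,2,1>
#4 <5,2,1>
P:4↔3 J1 <5,3,1>
R:4↔1 J1 <5,4,1>
R:4↔0 J1 <5,5,1>
#5 <6,5,1>
C:5↔4 J2 <6,5,2>
3×5 − 2×5 − 1×2 = 3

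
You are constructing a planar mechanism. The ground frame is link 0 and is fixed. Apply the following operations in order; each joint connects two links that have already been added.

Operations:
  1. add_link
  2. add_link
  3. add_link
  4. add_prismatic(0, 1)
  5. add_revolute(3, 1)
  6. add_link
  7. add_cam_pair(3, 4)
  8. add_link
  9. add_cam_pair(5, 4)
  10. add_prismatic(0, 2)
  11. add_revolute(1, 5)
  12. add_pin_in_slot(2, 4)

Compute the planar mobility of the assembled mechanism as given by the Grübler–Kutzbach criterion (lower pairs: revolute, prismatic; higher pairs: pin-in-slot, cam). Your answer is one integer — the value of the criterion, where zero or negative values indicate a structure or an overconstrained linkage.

(L,J1,J2)=(1,0,0); link0 fixed
link1: (2,0,0)
link2: (3,0,0)
link3: (4,0,0)
P 0-1 [J1]: (4,1,0)
R 3-1 [J1]: (4,2,0)
link4: (5,2,0)
C 3-4 [J2]: (5,2,1)
link5: (6,2,1)
C 5-4 [J2]: (6,2,2)
P 0-2 [J1]: (6,3,2)
R 1-5 [J1]: (6,4,2)
PS 2-4 [J2]: (6,4,3)
Grübler: 3·5 − 2·4 − 3 = 4

M = 4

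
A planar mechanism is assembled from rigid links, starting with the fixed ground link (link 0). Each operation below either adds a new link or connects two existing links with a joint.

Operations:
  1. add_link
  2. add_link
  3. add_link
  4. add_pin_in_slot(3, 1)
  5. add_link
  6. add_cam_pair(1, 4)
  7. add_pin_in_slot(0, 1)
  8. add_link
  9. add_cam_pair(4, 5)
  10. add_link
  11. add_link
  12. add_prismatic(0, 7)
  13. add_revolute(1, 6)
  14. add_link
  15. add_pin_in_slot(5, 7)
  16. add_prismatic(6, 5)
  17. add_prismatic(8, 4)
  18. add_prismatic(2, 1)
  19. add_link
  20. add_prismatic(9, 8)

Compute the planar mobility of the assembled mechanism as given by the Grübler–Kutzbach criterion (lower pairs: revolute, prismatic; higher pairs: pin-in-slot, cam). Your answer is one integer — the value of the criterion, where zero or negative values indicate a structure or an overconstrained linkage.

M = 10

link 0 = ground. State L|J1|J2 = 1|0|0
+link1  2|0|0
+link2  3|0|0
+link3  4|0|0
PS(3,1) f=2→J2  4|0|1
+link4  5|0|1
C(1,4) f=2→J2  5|0|2
PS(0,1) f=2→J2  5|0|3
+link5  6|0|3
C(4,5) f=2→J2  6|0|4
+link6  7|0|4
+link7  8|0|4
P(0,7) f=1→J1  8|1|4
R(1,6) f=1→J1  8|2|4
+link8  9|2|4
PS(5,7) f=2→J2  9|2|5
P(6,5) f=1→J1  9|3|5
P(8,4) f=1→J1  9|4|5
P(2,1) f=1→J1  9|5|5
+link9  10|5|5
P(9,8) f=1→J1  10|6|5
M = 3(10−1)−2·6−5 = 27−12−5 = 10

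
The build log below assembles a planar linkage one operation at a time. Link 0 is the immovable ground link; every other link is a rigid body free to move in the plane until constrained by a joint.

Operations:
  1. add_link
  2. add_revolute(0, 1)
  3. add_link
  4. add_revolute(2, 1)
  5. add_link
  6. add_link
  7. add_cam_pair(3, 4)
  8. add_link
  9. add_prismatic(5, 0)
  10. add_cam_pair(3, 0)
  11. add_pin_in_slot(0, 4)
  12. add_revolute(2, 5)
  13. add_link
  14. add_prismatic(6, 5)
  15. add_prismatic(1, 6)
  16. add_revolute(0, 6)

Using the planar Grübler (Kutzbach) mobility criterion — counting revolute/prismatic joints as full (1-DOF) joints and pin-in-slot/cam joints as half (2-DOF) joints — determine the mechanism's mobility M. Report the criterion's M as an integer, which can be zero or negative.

M = 1

(L,J1,J2)=(1,0,0); link0 fixed
link1: (2,0,0)
R 0-1 [J1]: (2,1,0)
link2: (3,1,0)
R 2-1 [J1]: (3,2,0)
link3: (4,2,0)
link4: (5,2,0)
C 3-4 [J2]: (5,2,1)
link5: (6,2,1)
P 5-0 [J1]: (6,3,1)
C 3-0 [J2]: (6,3,2)
PS 0-4 [J2]: (6,3,3)
R 2-5 [J1]: (6,4,3)
link6: (7,4,3)
P 6-5 [J1]: (7,5,3)
P 1-6 [J1]: (7,6,3)
R 0-6 [J1]: (7,7,3)
Grübler: 3·6 − 2·7 − 3 = 1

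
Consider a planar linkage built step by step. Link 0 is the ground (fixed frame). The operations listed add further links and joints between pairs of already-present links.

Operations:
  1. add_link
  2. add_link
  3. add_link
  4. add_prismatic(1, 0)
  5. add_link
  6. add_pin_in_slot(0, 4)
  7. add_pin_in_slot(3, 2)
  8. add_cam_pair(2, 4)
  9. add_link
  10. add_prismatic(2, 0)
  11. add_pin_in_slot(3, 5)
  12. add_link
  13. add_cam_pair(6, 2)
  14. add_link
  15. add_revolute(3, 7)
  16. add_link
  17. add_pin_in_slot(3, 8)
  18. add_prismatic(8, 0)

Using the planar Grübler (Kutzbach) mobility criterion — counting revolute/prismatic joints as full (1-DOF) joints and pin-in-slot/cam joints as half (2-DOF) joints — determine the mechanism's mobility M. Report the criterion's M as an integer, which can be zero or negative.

M = 10

link 0 = ground. State L|J1|J2 = 1|0|0
+link1  2|0|0
+link2  3|0|0
+link3  4|0|0
P(1,0) f=1→J1  4|1|0
+link4  5|1|0
PS(0,4) f=2→J2  5|1|1
PS(3,2) f=2→J2  5|1|2
C(2,4) f=2→J2  5|1|3
+link5  6|1|3
P(2,0) f=1→J1  6|2|3
PS(3,5) f=2→J2  6|2|4
+link6  7|2|4
C(6,2) f=2→J2  7|2|5
+link7  8|2|5
R(3,7) f=1→J1  8|3|5
+link8  9|3|5
PS(3,8) f=2→J2  9|3|6
P(8,0) f=1→J1  9|4|6
M = 3(9−1)−2·4−6 = 24−8−6 = 10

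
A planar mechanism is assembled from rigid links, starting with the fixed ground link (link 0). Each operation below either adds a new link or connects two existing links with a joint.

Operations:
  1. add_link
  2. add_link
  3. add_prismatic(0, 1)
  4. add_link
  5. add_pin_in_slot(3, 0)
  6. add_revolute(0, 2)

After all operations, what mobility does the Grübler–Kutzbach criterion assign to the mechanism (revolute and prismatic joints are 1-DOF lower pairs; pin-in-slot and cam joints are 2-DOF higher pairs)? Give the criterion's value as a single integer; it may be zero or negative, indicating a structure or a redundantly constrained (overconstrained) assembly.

M = 4

[1;0;0] (link 0 is ground)
L+ [2;0;0]
L+ [3;0;0]
P(0,1)∈J1 [3;1;0]
L+ [4;1;0]
PS(3,0)∈J2 [4;1;1]
R(0,2)∈J1 [4;2;1]
mobility = 9 − 4 − 1 = 4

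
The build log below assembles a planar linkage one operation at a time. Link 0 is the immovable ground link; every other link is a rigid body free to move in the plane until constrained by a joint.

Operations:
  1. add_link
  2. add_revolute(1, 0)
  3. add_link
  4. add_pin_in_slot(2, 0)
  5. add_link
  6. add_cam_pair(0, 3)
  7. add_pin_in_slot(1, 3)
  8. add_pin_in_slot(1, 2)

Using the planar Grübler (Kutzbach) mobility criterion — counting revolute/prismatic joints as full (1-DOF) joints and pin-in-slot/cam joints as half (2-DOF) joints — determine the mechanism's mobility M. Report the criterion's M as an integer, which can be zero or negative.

M = 3

[1;0;0] (link 0 is ground)
L+ [2;0;0]
R(1,0)∈J1 [2;1;0]
L+ [3;1;0]
PS(2,0)∈J2 [3;1;1]
L+ [4;1;1]
C(0,3)∈J2 [4;1;2]
PS(1,3)∈J2 [4;1;3]
PS(1,2)∈J2 [4;1;4]
mobility = 9 − 2 − 4 = 3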